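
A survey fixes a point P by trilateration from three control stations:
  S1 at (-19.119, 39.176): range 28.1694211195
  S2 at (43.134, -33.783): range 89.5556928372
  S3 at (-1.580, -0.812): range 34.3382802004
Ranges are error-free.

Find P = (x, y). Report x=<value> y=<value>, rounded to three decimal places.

eq1: (x + 19.119)² + (y − 39.176)² = 28.1694211195²
eq2: (x − 43.134)² + (y + 33.783)² = 89.5556928372²
eq3: (x + 1.580)² + (y + 0.812)² = 34.3382802004²
eq3−eq1, eq3−eq2 (x²,y² cancel):
  -35.078·x + 79.976·y = 2282.740594
  89.428·x − 65.942·y = -3842.427331
det = -35.078·-65.942 − 79.976·89.428 = -4838.980252
x = (2282.740594·-65.942 − 79.976·-3842.427331) / -4838.980252 = -32.398043
y = (-35.078·-3842.427331 − 2282.740594·89.428) / -4838.980252 = 14.332826

x=-32.398 y=14.333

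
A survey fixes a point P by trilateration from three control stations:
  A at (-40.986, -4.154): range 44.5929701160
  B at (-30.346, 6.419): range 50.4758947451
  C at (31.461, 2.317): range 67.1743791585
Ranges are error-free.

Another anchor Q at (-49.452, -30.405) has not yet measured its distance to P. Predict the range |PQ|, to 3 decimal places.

33.323

eq1: (x + 40.986)² + (y + 4.154)² = 44.5929701160²
eq2: (x + 30.346)² + (y − 6.419)² = 50.4758947451²
eq3: (x − 31.461)² + (y − 2.317)² = 67.1743791585²
eq1−eq2, eq1−eq3 (x²,y² cancel):
  21.280·x + 21.146·y = -1294.307602
  144.894·x + 12.942·y = -3225.809134
det = 21.280·12.942 − 21.146·144.894 = -2788.522764
x = (-1294.307602·12.942 − 21.146·-3225.809134) / -2788.522764 = -18.454944
y = (21.280·-3225.809134 − -1294.307602·144.894) / -2788.522764 = -42.636262
|P − Q| = √((-18.454944 − -49.452)² + (-42.636262 − -30.405)²) = 33.322984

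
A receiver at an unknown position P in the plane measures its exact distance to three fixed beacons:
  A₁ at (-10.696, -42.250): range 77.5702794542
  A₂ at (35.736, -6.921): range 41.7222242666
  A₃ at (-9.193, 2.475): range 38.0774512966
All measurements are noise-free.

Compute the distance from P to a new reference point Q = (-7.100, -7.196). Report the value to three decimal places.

44.458

eq1: (x + 10.696)² + (y + 42.250)² = 77.5702794542²
eq2: (x − 35.736)² + (y + 6.921)² = 41.7222242666²
eq3: (x + 9.193)² + (y − 2.475)² = 38.0774512966²
eq1−eq2, eq1−eq3 (x²,y² cancel):
  92.864·x + 70.658·y = 3701.899278
  3.006·x + 89.450·y = 2758.425915
det = 92.864·89.450 − 70.658·3.006 = 8094.286852
x = (3701.899278·89.450 − 70.658·2758.425915) / 8094.286852 = 16.830393
y = (92.864·2758.425915 − 3701.899278·3.006) / 8094.286852 = 30.272037
|P − Q| = √((16.830393 − -7.100)² + (30.272037 − -7.196)²) = 44.458043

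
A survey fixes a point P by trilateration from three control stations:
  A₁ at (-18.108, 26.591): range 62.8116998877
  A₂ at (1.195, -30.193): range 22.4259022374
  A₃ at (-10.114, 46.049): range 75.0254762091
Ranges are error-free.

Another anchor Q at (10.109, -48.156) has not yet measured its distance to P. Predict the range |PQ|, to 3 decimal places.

28.936

eq1: (x + 18.108)² + (y − 26.591)² = 62.8116998877²
eq2: (x − 1.195)² + (y + 30.193)² = 22.4259022374²
eq3: (x + 10.114)² + (y − 46.049)² = 75.0254762091²
eq2−eq1, eq2−eq3 (x²,y² cancel):
  -38.606·x + 113.568·y = -3320.452881
  -22.618·x + 152.484·y = -3816.142866
det = -38.606·152.484 − 113.568·-22.618 = -3318.116280
x = (-3320.452881·152.484 − 113.568·-3816.142866) / -3318.116280 = 21.977597
y = (-38.606·-3816.142866 − -3320.452881·-22.618) / -3318.116280 = -21.766569
|P − Q| = √((21.977597 − 10.109)² + (-21.766569 − -48.156)²) = 28.935543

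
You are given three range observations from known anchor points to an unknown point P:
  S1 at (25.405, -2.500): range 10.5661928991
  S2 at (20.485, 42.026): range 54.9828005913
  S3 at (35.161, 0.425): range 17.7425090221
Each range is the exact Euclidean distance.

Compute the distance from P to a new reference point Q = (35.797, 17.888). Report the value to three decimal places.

eq1: (x − 25.405)² + (y + 2.500)² = 10.5661928991²
eq2: (x − 20.485)² + (y − 42.026)² = 54.9828005913²
eq3: (x − 35.161)² + (y − 0.425)² = 17.7425090221²
eq1−eq2, eq1−eq3 (x²,y² cancel):
  -9.840·x + 89.052·y = -1377.308052
  19.512·x + 5.850·y = 381.660327
det = -9.840·5.850 − 89.052·19.512 = -1795.146624
x = (-1377.308052·5.850 − 89.052·381.660327) / -1795.146624 = 23.421411
y = (-9.840·381.660327 − -1377.308052·19.512) / -1795.146624 = -12.878334
|P − Q| = √((23.421411 − 35.797)² + (-12.878334 − 17.888)²) = 33.162064

33.162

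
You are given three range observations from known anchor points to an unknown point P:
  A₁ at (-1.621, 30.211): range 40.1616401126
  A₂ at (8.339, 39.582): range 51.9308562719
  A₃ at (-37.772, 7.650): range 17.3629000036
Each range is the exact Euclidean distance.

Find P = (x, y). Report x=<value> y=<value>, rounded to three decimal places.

eq1: (x + 1.621)² + (y − 30.211)² = 40.1616401126²
eq2: (x − 8.339)² + (y − 39.582)² = 51.9308562719²
eq3: (x + 37.772)² + (y − 7.650)² = 17.3629000036²
eq3−eq2, eq3−eq1 (x²,y² cancel):
  92.222·x + 63.864·y = -2244.316376
  72.302·x + 45.122·y = -1881.401362
det = 92.222·45.122 − 63.864·72.302 = -456.253844
x = (-2244.316376·45.122 − 63.864·-1881.401362) / -456.253844 = -41.393127
y = (92.222·-1881.401362 − -2244.316376·72.302) / -456.253844 = 24.631099

x=-41.393 y=24.631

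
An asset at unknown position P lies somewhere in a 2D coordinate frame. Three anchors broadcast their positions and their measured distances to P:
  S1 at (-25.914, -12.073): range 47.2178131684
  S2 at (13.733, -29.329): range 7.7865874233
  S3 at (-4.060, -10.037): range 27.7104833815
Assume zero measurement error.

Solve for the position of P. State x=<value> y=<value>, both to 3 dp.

eq1: (x + 25.914)² + (y + 12.073)² = 47.2178131684²
eq2: (x − 13.733)² + (y + 29.329)² = 7.7865874233²
eq3: (x + 4.060)² + (y + 10.037)² = 27.7104833815²
eq3−eq2, eq3−eq1 (x²,y² cancel):
  35.586·x − 38.584·y = 1638.800507
  -43.708·x − 4.072·y = -761.583235
det = 35.586·-4.072 − -38.584·-43.708 = -1831.335664
x = (1638.800507·-4.072 − -38.584·-761.583235) / -1831.335664 = 19.689522
y = (35.586·-761.583235 − 1638.800507·-43.708) / -1831.335664 = -24.313943

x=19.690 y=-24.314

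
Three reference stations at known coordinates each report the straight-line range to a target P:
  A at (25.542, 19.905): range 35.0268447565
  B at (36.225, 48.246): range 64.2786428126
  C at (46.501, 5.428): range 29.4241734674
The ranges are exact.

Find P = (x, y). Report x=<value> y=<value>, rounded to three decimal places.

eq1: (x − 25.542)² + (y − 19.905)² = 35.0268447565²
eq2: (x − 36.225)² + (y − 48.246)² = 64.2786428126²
eq3: (x − 46.501)² + (y − 5.428)² = 29.4241734674²
eq3−eq2, eq3−eq1 (x²,y² cancel):
  -20.552·x + 85.636·y = -1817.840982
  -41.918·x + 28.954·y = -1504.301265
det = -20.552·28.954 − 85.636·-41.918 = 2994.627240
x = (-1817.840982·28.954 − 85.636·-1504.301265) / 2994.627240 = 25.441756
y = (-20.552·-1504.301265 − -1817.840982·-41.918) / 2994.627240 = -15.121701

x=25.442 y=-15.122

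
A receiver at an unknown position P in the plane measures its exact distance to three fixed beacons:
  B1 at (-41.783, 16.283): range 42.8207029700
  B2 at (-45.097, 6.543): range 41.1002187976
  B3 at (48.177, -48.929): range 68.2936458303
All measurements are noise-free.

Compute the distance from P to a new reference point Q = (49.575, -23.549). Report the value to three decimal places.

58.391

eq1: (x + 41.783)² + (y − 16.283)² = 42.8207029700²
eq2: (x + 45.097)² + (y − 6.543)² = 41.1002187976²
eq3: (x − 48.177)² + (y + 48.929)² = 68.2936458303²
eq1−eq3, eq1−eq2 (x²,y² cancel):
  179.920·x − 130.424·y = -126.294266
  -6.628·x − 19.480·y = 209.979698
det = 179.920·-19.480 − -130.424·-6.628 = -4369.291872
x = (-126.294266·-19.480 − -130.424·209.979698) / -4369.291872 = -6.830994
y = (179.920·209.979698 − -126.294266·-6.628) / -4369.291872 = -8.455024
|P − Q| = √((-6.830994 − 49.575)² + (-8.455024 − -23.549)²) = 58.390617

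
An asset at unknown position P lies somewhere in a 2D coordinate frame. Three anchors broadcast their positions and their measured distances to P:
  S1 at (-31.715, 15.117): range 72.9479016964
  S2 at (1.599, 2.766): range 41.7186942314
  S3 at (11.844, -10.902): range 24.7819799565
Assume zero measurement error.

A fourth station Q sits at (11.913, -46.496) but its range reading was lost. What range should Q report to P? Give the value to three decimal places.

eq1: (x + 31.715)² + (y − 15.117)² = 72.9479016964²
eq2: (x − 1.599)² + (y − 2.766)² = 41.7186942314²
eq3: (x − 11.844)² + (y + 10.902)² = 24.7819799565²
eq1−eq2, eq1−eq3 (x²,y² cancel):
  66.628·x − 24.702·y = 2356.789557
  87.118·x − 52.038·y = 3732.018857
det = 66.628·-52.038 − -24.702·87.118 = -1315.199028
x = (2356.789557·-52.038 − -24.702·3732.018857) / -1315.199028 = 23.155648
y = (66.628·3732.018857 − 2356.789557·87.118) / -1315.199028 = -32.951788
|P − Q| = √((23.155648 − 11.913)² + (-32.951788 − -46.496)²) = 17.602352

17.602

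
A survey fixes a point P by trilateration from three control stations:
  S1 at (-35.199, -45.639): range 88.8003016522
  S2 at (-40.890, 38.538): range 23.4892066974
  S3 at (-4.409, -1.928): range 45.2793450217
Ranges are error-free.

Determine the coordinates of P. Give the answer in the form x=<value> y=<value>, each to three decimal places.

x=-17.575 y=41.395

eq1: (x + 35.199)² + (y + 45.639)² = 88.8003016522²
eq2: (x + 40.890)² + (y − 38.538)² = 23.4892066974²
eq3: (x + 4.409)² + (y + 1.928)² = 45.2793450217²
eq2−eq1, eq2−eq3 (x²,y² cancel):
  11.382·x − 168.354·y = -7169.032364
  72.962·x − 80.932·y = -4632.489333
det = 11.382·-80.932 − -168.354·72.962 = 11362.276524
x = (-7169.032364·-80.932 − -168.354·-4632.489333) / 11362.276524 = -17.575174
y = (11.382·-4632.489333 − -7169.032364·72.962) / 11362.276524 = 41.394869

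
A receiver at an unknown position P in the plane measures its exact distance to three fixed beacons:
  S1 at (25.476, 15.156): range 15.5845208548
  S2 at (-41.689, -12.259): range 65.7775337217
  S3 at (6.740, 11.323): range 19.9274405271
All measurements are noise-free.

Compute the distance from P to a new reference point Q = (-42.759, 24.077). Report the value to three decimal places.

eq1: (x − 25.476)² + (y − 15.156)² = 15.5845208548²
eq2: (x + 41.689)² + (y + 12.259)² = 65.7775337217²
eq3: (x − 6.740)² + (y − 11.323)² = 19.9274405271²
eq2−eq1, eq2−eq3 (x²,y² cancel):
  134.330·x + 54.830·y = 3074.281762
  96.858·x + 47.164·y = 2214.963184
det = 134.330·47.164 − 54.830·96.858 = 1024.815980
x = (3074.281762·47.164 − 54.830·2214.963184) / 1024.815980 = 22.978753
y = (134.330·2214.963184 − 3074.281762·96.858) / 1024.815980 = -0.227142
|P − Q| = √((22.978753 − -42.759)² + (-0.227142 − 24.077)²) = 70.086686

70.087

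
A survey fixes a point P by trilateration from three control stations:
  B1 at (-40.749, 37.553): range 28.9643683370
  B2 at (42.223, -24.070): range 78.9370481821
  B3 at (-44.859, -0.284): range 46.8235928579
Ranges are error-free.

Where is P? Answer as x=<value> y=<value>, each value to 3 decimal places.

eq1: (x + 40.749)² + (y − 37.553)² = 28.9643683370²
eq2: (x − 42.223)² + (y + 24.070)² = 78.9370481821²
eq3: (x + 44.859)² + (y + 0.284)² = 46.8235928579²
eq1−eq3, eq1−eq2 (x²,y² cancel):
  -8.220·x − 75.674·y = -2411.812488
  165.944·x − 123.246·y = -6100.685124
det = -8.220·-123.246 − -75.674·165.944 = 13570.728376
x = (-2411.812488·-123.246 − -75.674·-6100.685124) / 13570.728376 = -12.115562
y = (-8.220·-6100.685124 − -2411.812488·165.944) / 13570.728376 = 33.187124

x=-12.116 y=33.187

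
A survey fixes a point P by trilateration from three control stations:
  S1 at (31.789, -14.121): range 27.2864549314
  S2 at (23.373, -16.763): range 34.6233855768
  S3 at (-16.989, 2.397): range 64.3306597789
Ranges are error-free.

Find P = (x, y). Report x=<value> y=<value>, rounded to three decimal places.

x=47.052 y=8.498

eq1: (x − 31.789)² + (y + 14.121)² = 27.2864549314²
eq2: (x − 23.373)² + (y + 16.763)² = 34.6233855768²
eq3: (x + 16.989)² + (y − 2.397)² = 64.3306597789²
eq2−eq1, eq2−eq3 (x²,y² cancel):
  16.832·x + 5.284·y = 836.876070
  -80.724·x + 38.320·y = -3472.578527
det = 16.832·38.320 − 5.284·-80.724 = 1071.547856
x = (836.876070·38.320 − 5.284·-3472.578527) / 1071.547856 = 47.051745
y = (16.832·-3472.578527 − 836.876070·-80.724) / 1071.547856 = 8.497560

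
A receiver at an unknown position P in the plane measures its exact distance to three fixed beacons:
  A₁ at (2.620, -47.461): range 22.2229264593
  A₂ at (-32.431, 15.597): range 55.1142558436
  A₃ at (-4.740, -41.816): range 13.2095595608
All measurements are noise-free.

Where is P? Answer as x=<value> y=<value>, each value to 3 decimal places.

eq1: (x − 2.620)² + (y + 47.461)² = 22.2229264593²
eq2: (x + 32.431)² + (y − 15.597)² = 55.1142558436²
eq3: (x + 4.740)² + (y + 41.816)² = 13.2095595608²
eq2−eq1, eq2−eq3 (x²,y² cancel):
  70.102·x − 126.116·y = 3508.097488
  55.382·x − 114.826·y = 3339.098019
det = 70.102·-114.826 − -126.116·55.382 = -1064.975940
x = (3508.097488·-114.826 − -126.116·3339.098019) / -1064.975940 = -17.176805
y = (70.102·3339.098019 − 3508.097488·55.382) / -1064.975940 = -37.364219

x=-17.177 y=-37.364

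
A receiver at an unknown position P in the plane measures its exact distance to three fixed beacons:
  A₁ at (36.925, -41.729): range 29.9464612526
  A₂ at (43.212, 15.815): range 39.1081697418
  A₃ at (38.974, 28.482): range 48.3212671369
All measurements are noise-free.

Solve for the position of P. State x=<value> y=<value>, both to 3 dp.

eq1: (x − 36.925)² + (y + 41.729)² = 29.9464612526²
eq2: (x − 43.212)² + (y − 15.815)² = 39.1081697418²
eq3: (x − 38.974)² + (y − 28.482)² = 48.3212671369²
eq3−eq1, eq3−eq2 (x²,y² cancel):
  -4.098·x − 140.422·y = 2212.722382
  8.476·x − 25.334·y = 592.690086
det = -4.098·-25.334 − -140.422·8.476 = 1294.035604
x = (2212.722382·-25.334 − -140.422·592.690086) / 1294.035604 = 20.996036
y = (-4.098·592.690086 − 2212.722382·8.476) / 1294.035604 = -16.370399

x=20.996 y=-16.370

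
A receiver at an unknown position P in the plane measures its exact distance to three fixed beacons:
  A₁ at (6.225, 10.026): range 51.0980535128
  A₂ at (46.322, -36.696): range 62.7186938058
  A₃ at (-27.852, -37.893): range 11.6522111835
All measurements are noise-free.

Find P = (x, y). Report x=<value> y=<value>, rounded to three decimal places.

eq1: (x − 6.225)² + (y − 10.026)² = 51.0980535128²
eq2: (x − 46.322)² + (y + 36.696)² = 62.7186938058²
eq3: (x + 27.852)² + (y + 37.893)² = 11.6522111835²
eq1−eq3, eq1−eq2 (x²,y² cancel):
  -68.154·x − 95.838·y = 4547.579099
  80.194·x − 93.444·y = 2030.429319
det = -68.154·-93.444 − -95.838·80.194 = 14054.214948
x = (4547.579099·-93.444 − -95.838·2030.429319) / 14054.214948 = -16.390222
y = (-68.154·2030.429319 − 4547.579099·80.194) / 14054.214948 = -35.794987

x=-16.390 y=-35.795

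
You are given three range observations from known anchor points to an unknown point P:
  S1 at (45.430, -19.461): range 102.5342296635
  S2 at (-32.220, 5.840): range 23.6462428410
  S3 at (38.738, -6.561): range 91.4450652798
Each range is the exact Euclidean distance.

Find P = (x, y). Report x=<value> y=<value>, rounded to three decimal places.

x=-47.485 y=23.899

eq1: (x − 45.430)² + (y + 19.461)² = 102.5342296635²
eq2: (x + 32.220)² + (y − 5.840)² = 23.6462428410²
eq3: (x − 38.738)² + (y + 6.561)² = 91.4450652798²
eq2−eq1, eq2−eq3 (x²,y² cancel):
  155.300·x − 50.602·y = -8583.742031
  141.916·x − 24.802·y = -7331.609799
det = 155.300·-24.802 − -50.602·141.916 = 3329.482832
x = (-8583.742031·-24.802 − -50.602·-7331.609799) / 3329.482832 = -47.484897
y = (155.300·-7331.609799 − -8583.742031·141.916) / 3329.482832 = 23.899007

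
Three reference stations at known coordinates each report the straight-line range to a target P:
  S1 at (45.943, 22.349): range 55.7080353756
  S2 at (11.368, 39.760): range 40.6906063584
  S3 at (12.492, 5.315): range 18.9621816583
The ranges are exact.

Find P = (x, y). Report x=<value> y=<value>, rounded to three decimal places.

x=-6.343 y=3.126

eq1: (x − 45.943)² + (y − 22.349)² = 55.7080353756²
eq2: (x − 11.368)² + (y − 39.760)² = 40.6906063584²
eq3: (x − 12.492)² + (y − 5.315)² = 18.9621816583²
eq1−eq3, eq1−eq2 (x²,y² cancel):
  -66.902·x − 34.068·y = 317.883111
  -69.150·x + 34.822·y = 547.511734
det = -66.902·34.822 − -34.068·-69.150 = -4685.463644
x = (317.883111·34.822 − -34.068·547.511734) / -4685.463644 = -6.343440
y = (-66.902·547.511734 − 317.883111·-69.150) / -4685.463644 = 3.126268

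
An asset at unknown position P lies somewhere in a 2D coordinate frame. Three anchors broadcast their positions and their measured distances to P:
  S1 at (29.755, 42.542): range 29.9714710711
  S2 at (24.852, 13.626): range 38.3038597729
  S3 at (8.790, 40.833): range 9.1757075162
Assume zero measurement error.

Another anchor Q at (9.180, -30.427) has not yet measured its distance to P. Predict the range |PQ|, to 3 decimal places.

eq1: (x − 29.755)² + (y − 42.542)² = 29.9714710711²
eq2: (x − 24.852)² + (y − 13.626)² = 38.3038597729²
eq3: (x − 8.790)² + (y − 40.833)² = 9.1757075162²
eq1−eq2, eq1−eq3 (x²,y² cancel):
  -9.806·x − 57.832·y = -2460.788604
  -41.930·x − 3.418·y = -136.488330
det = -9.806·-3.418 − -57.832·-41.930 = -2391.378852
x = (-2460.788604·-3.418 − -57.832·-136.488330) / -2391.378852 = -0.216437
y = (-9.806·-136.488330 − -2460.788604·-41.930) / -2391.378852 = 42.587339
|P − Q| = √((-0.216437 − 9.180)² + (42.587339 − -30.427)²) = 73.616484

73.616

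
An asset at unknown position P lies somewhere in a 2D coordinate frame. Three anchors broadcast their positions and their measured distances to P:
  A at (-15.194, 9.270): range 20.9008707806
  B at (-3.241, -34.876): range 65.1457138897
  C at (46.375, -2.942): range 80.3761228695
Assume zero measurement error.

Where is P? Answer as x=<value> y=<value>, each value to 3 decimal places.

eq1: (x + 15.194)² + (y − 9.270)² = 20.9008707806²
eq2: (x + 3.241)² + (y + 34.876)² = 65.1457138897²
eq3: (x − 46.375)² + (y + 2.942)² = 80.3761228695²
eq3−eq1, eq3−eq2 (x²,y² cancel):
  -123.138·x + 24.424·y = 4180.969275
  -99.232·x − 63.868·y = 1283.900557
det = -123.138·-63.868 − 24.424·-99.232 = 10288.220152
x = (4180.969275·-63.868 − 24.424·1283.900557) / 10288.220152 = -29.002892
y = (-123.138·1283.900557 − 4180.969275·-99.232) / 10288.220152 = 24.959516

x=-29.003 y=24.960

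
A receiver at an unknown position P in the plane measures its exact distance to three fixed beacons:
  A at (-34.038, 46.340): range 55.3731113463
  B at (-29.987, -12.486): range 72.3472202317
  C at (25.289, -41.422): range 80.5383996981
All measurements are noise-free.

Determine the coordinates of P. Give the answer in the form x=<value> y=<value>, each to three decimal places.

x=20.846 y=38.994

eq1: (x + 34.038)² + (y − 46.340)² = 55.3731113463²
eq2: (x + 29.987)² + (y + 12.486)² = 72.3472202317²
eq3: (x − 25.289)² + (y + 41.422)² = 80.5383996981²
eq3−eq1, eq3−eq2 (x²,y² cancel):
  -118.654·x + 175.524·y = 4370.917805
  -110.552·x + 57.872·y = -47.881689
det = -118.654·57.872 − 175.524·-110.552 = 12537.784960
x = (4370.917805·57.872 − 175.524·-47.881689) / 12537.784960 = 20.845639
y = (-118.654·-47.881689 − 4370.917805·-110.552) / 12537.784960 = 38.993735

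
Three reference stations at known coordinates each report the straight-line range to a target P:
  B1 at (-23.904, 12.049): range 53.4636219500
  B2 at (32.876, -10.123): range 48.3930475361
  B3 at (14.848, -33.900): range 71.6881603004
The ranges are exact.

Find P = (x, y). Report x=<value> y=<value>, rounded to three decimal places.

eq1: (x + 23.904)² + (y − 12.049)² = 53.4636219500²
eq2: (x − 32.876)² + (y + 10.123)² = 48.3930475361²
eq3: (x − 14.848)² + (y + 33.900)² = 71.6881603004²
eq2−eq3, eq2−eq1 (x²,y² cancel):
  -36.056·x − 47.554·y = -2610.938678
  -113.560·x + 44.344·y = -983.198710
det = -36.056·44.344 − -47.554·-113.560 = -6999.099504
x = (-2610.938678·44.344 − -47.554·-983.198710) / -6999.099504 = 23.222201
y = (-36.056·-983.198710 − -2610.938678·-113.560) / -6999.099504 = 37.297367

x=23.222 y=37.297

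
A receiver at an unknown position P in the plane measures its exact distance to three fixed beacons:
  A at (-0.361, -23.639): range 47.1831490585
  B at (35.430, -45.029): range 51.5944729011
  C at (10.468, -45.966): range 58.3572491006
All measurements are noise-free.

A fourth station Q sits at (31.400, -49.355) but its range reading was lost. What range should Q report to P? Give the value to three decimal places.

eq1: (x + 0.361)² + (y + 23.639)² = 47.1831490585²
eq2: (x − 35.430)² + (y + 45.029)² = 51.5944729011²
eq3: (x − 10.468)² + (y + 45.966)² = 58.3572491006²
eq3−eq1, eq3−eq2 (x²,y² cancel):
  -21.658·x + 44.654·y = -484.200570
  49.924·x + 1.874·y = 1804.022450
det = -21.658·1.874 − 44.654·49.924 = -2269.893388
x = (-484.200570·1.874 − 44.654·1804.022450) / -2269.893388 = 35.889003
y = (-21.658·1804.022450 − -484.200570·49.924) / -2269.893388 = 6.563431
|P − Q| = √((35.889003 − 31.400)² + (6.563431 − -49.355)²) = 56.098325

56.098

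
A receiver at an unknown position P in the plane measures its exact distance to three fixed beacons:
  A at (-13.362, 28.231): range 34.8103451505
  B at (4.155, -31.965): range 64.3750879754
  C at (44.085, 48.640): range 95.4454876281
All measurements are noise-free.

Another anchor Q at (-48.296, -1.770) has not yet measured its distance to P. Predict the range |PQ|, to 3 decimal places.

eq1: (x + 13.362)² + (y − 28.231)² = 34.8103451505²
eq2: (x − 4.155)² + (y + 31.965)² = 64.3750879754²
eq3: (x − 44.085)² + (y − 48.640)² = 95.4454876281²
eq3−eq2, eq3−eq1 (x²,y² cancel):
  -79.860·x − 161.210·y = 1695.377582
  -114.894·x − 40.818·y = 4564.276559
det = -79.860·-40.818 − -161.210·-114.894 = -15262.336260
x = (1695.377582·-40.818 − -161.210·4564.276559) / -15262.336260 = -43.676479
y = (-79.860·4564.276559 − 1695.377582·-114.894) / -15262.336260 = 11.119819
|P − Q| = √((-43.676479 − -48.296)² + (11.119819 − -1.770)²) = 13.692604

13.693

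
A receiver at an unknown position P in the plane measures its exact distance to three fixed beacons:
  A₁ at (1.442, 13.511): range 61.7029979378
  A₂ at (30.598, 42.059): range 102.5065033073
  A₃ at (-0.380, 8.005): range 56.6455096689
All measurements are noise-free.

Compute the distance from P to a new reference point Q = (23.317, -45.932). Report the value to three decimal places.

eq1: (x − 1.442)² + (y − 13.511)² = 61.7029979378²
eq2: (x − 30.598)² + (y − 42.059)² = 102.5065033073²
eq3: (x + 0.380)² + (y − 8.005)² = 56.6455096689²
eq1−eq3, eq1−eq2 (x²,y² cancel):
  -3.644·x − 11.012·y = 478.144129
  58.312·x + 57.096·y = -4179.752666
det = -3.644·57.096 − -11.012·58.312 = 434.073920
x = (478.144129·57.096 − -11.012·-4179.752666) / 434.073920 = -43.143157
y = (-3.644·-4179.752666 − 478.144129·58.312) / 434.073920 = -29.143704
|P − Q| = √((-43.143157 − 23.317)² + (-29.143704 − -45.932)²) = 68.547789

68.548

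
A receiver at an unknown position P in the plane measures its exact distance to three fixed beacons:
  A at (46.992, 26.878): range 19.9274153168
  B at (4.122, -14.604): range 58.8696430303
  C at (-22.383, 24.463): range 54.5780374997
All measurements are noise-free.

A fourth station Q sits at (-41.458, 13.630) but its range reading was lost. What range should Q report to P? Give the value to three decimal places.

75.966

eq1: (x − 46.992)² + (y − 26.878)² = 19.9274153168²
eq2: (x − 4.122)² + (y + 14.604)² = 58.8696430303²
eq3: (x + 22.383)² + (y − 24.463)² = 54.5780374997²
eq3−eq1, eq3−eq2 (x²,y² cancel):
  138.750·x + 4.830·y = 4412.898186
  53.010·x − 78.134·y = -1356.042051
det = 138.750·-78.134 − 4.830·53.010 = -11097.130800
x = (4412.898186·-78.134 − 4.830·-1356.042051) / -11097.130800 = 30.480645
y = (138.750·-1356.042051 − 4412.898186·53.010) / -11097.130800 = 38.034928
|P − Q| = √((30.480645 − -41.458)² + (38.034928 − 13.630)²) = 75.965579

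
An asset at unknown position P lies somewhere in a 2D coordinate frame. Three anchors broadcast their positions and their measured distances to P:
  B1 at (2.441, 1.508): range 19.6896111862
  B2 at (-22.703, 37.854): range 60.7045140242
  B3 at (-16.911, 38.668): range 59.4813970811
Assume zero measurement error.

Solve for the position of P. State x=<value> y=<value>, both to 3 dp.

eq1: (x − 2.441)² + (y − 1.508)² = 19.6896111862²
eq2: (x + 22.703)² + (y − 37.854)² = 60.7045140242²
eq3: (x + 16.911)² + (y − 38.668)² = 59.4813970811²
eq1−eq3, eq1−eq2 (x²,y² cancel):
  -38.704·x + 74.320·y = -1377.392210
  -50.288·x + 72.692·y = -1357.238254
det = -38.704·72.692 − 74.320·-50.288 = 923.932992
x = (-1377.392210·72.692 − 74.320·-1357.238254) / 923.932992 = 0.805851
y = (-38.704·-1357.238254 − -1377.392210·-50.288) / 923.932992 = -18.113597

x=0.806 y=-18.114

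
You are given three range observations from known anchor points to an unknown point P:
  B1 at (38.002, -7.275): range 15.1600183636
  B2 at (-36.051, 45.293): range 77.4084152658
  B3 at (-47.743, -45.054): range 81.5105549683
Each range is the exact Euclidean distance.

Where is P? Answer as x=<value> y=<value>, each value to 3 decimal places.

x=23.066 y=-4.680

eq1: (x − 38.002)² + (y + 7.275)² = 15.1600183636²
eq2: (x + 36.051)² + (y − 45.293)² = 77.4084152658²
eq3: (x + 47.743)² + (y + 45.054)² = 81.5105549683²
eq2−eq3, eq2−eq1 (x²,y² cancel):
  -23.384·x − 180.694·y = 306.218698
  148.106·x − 105.136·y = 3908.183776
det = -23.384·-105.136 − -180.694·148.106 = 29220.365788
x = (306.218698·-105.136 − -180.694·3908.183776) / 29220.365788 = 23.065788
y = (-23.384·3908.183776 − 306.218698·148.106) / 29220.365788 = -4.679674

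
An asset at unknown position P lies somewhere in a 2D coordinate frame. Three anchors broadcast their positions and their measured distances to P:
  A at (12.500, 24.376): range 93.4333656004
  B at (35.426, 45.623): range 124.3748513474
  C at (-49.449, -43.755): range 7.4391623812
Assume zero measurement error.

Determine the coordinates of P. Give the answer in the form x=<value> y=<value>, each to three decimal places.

x=-44.713 y=-49.492

eq1: (x − 12.500)² + (y − 24.376)² = 93.4333656004²
eq2: (x − 35.426)² + (y − 45.623)² = 124.3748513474²
eq3: (x + 49.449)² + (y + 43.755)² = 7.4391623812²
eq2−eq1, eq2−eq3 (x²,y² cancel):
  -45.852·x − 42.494·y = 4153.289611
  -169.750·x − 178.756·y = 16437.006532
det = -45.852·-178.756 − -42.494·-169.750 = 982.963612
x = (4153.289611·-178.756 − -42.494·16437.006532) / 982.963612 = -44.713031
y = (-45.852·16437.006532 − 4153.289611·-169.750) / 982.963612 = -49.491875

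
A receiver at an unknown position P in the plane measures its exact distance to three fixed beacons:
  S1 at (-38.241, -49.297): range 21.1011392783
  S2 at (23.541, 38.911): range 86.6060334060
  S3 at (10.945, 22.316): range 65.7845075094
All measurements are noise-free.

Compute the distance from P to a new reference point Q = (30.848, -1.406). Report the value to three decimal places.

eq1: (x + 38.241)² + (y + 49.297)² = 21.1011392783²
eq2: (x − 23.541)² + (y − 38.911)² = 86.6060334060²
eq3: (x − 10.945)² + (y − 22.316)² = 65.7845075094²
eq2−eq3, eq2−eq1 (x²,y² cancel):
  -25.192·x − 33.190·y = 1722.555873
  -123.564·x − 176.416·y = 8879.670631
det = -25.192·-176.416 − -33.190·-123.564 = 343.182712
x = (1722.555873·-176.416 − -33.190·8879.670631) / 343.182712 = -26.720893
y = (-25.192·8879.670631 − 1722.555873·-123.564) / 343.182712 = -31.618051
|P − Q| = √((-26.720893 − 30.848)² + (-31.618051 − -1.406)²) = 65.014964

65.015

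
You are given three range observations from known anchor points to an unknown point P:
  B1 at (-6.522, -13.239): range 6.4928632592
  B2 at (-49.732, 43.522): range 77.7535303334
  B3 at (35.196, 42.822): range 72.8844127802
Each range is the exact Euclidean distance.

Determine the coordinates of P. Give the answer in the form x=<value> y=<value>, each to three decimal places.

x=-3.462 y=-18.966

eq1: (x + 6.522)² + (y + 13.239)² = 6.4928632592²
eq2: (x + 49.732)² + (y − 43.522)² = 77.7535303334²
eq3: (x − 35.196)² + (y − 42.822)² = 72.8844127802²
eq2−eq3, eq2−eq1 (x²,y² cancel):
  169.856·x − 1.400·y = -561.480355
  86.420·x − 113.522·y = 1853.825503
det = 169.856·-113.522 − -1.400·86.420 = -19161.404832
x = (-561.480355·-113.522 − -1.400·1853.825503) / -19161.404832 = -3.461945
y = (169.856·1853.825503 − -561.480355·86.420) / -19161.404832 = -18.965547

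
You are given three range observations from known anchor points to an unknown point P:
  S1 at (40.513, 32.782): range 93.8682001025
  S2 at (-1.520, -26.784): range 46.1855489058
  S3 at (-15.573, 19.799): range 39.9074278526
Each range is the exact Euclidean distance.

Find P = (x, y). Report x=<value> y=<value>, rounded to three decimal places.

x=-43.866 y=-8.346

eq1: (x − 40.513)² + (y − 32.782)² = 93.8682001025²
eq2: (x + 1.520)² + (y + 26.784)² = 46.1855489058²
eq3: (x + 15.573)² + (y − 19.799)² = 39.9074278526²
eq2−eq3, eq2−eq1 (x²,y² cancel):
  -28.106·x + 93.166·y = 455.327804
  84.066·x + 119.132·y = -4681.864426
det = -28.106·119.132 − 93.166·84.066 = -11180.416948
x = (455.327804·119.132 − 93.166·-4681.864426) / -11180.416948 = -43.865510
y = (-28.106·-4681.864426 − 455.327804·84.066) / -11180.416948 = -8.345923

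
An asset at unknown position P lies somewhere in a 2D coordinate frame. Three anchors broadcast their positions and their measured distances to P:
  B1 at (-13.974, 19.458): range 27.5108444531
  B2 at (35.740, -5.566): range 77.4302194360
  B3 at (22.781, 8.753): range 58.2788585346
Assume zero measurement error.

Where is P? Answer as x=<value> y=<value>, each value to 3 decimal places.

x=-22.309 y=45.676

eq1: (x + 13.974)² + (y − 19.458)² = 27.5108444531²
eq2: (x − 35.740)² + (y + 5.566)² = 77.4302194360²
eq3: (x − 22.781)² + (y − 8.753)² = 58.2788585346²
eq1−eq3, eq1−eq2 (x²,y² cancel):
  73.510·x − 21.410·y = -2617.876260
  99.428·x − 50.048·y = -4504.150803
det = 73.510·-50.048 − -21.410·99.428 = -1550.275000
x = (-2617.876260·-50.048 − -21.410·-4504.150803) / -1550.275000 = -22.309334
y = (73.510·-4504.150803 − -2617.876260·99.428) / -1550.275000 = 45.675719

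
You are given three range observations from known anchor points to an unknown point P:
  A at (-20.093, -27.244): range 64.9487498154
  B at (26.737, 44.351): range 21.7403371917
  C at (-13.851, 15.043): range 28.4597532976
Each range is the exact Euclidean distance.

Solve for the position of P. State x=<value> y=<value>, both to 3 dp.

eq1: (x + 20.093)² + (y + 27.244)² = 64.9487498154²
eq2: (x − 26.737)² + (y − 44.351)² = 21.7403371917²
eq3: (x + 13.851)² + (y − 15.043)² = 28.4597532976²
eq1−eq2, eq1−eq3 (x²,y² cancel):
  93.660·x + 143.190·y = 5281.612026
  12.484·x + 84.574·y = 2680.560410
det = 93.660·84.574 − 143.190·12.484 = 6133.616880
x = (5281.612026·84.574 − 143.190·2680.560410) / 6133.616880 = 10.248050
y = (93.660·2680.560410 − 5281.612026·12.484) / 6133.616880 = 30.182133

x=10.248 y=30.182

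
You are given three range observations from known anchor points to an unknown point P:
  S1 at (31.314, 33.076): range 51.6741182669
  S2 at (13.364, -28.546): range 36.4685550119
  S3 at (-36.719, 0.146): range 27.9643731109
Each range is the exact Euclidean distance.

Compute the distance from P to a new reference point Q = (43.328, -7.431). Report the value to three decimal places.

eq1: (x − 31.314)² + (y − 33.076)² = 51.6741182669²
eq2: (x − 13.364)² + (y + 28.546)² = 36.4685550119²
eq3: (x + 36.719)² + (y − 0.146)² = 27.9643731109²
eq2−eq3, eq2−eq1 (x²,y² cancel):
  -100.166·x + 57.384·y = 902.785006
  35.900·x + 123.244·y = -259.141234
det = -100.166·123.244 − 57.384·35.900 = -14404.944104
x = (902.785006·123.244 − 57.384·-259.141234) / -14404.944104 = -8.756257
y = (-100.166·-259.141234 − 902.785006·35.900) / -14404.944104 = 0.447960
|P − Q| = √((-8.756257 − 43.328)² + (0.447960 − -7.431)²) = 52.676825

52.677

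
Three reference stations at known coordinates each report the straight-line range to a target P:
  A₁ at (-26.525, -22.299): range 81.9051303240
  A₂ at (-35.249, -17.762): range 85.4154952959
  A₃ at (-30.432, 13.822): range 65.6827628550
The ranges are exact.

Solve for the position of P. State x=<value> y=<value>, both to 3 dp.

x=31.604 y=35.402

eq1: (x + 26.525)² + (y + 22.299)² = 81.9051303240²
eq2: (x + 35.249)² + (y + 17.762)² = 85.4154952959²
eq3: (x + 30.432)² + (y − 13.822)² = 65.6827628550²
eq2−eq3, eq2−eq1 (x²,y² cancel):
  9.634·x + 63.168·y = 2540.755163
  17.448·x − 9.074·y = 230.196844
det = 9.634·-9.074 − 63.168·17.448 = -1189.574180
x = (2540.755163·-9.074 − 63.168·230.196844) / -1189.574180 = 31.604491
y = (9.634·230.196844 − 2540.755163·17.448) / -1189.574180 = 35.402063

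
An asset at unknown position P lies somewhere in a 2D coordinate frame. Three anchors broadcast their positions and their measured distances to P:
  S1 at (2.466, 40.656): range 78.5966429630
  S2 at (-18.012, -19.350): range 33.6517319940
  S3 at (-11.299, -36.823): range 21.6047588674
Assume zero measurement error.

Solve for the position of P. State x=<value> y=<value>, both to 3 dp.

x=10.294 y=-37.550

eq1: (x − 2.466)² + (y − 40.656)² = 78.5966429630²
eq2: (x + 18.012)² + (y + 19.350)² = 33.6517319940²
eq3: (x + 11.299)² + (y + 36.823)² = 21.6047588674²
eq3−eq2, eq3−eq1 (x²,y² cancel):
  -13.426·x + 34.946·y = -1450.419546
  27.530·x + 154.958·y = -5535.275917
det = -13.426·154.958 − 34.946·27.530 = -3042.529488
x = (-1450.419546·154.958 − 34.946·-5535.275917) / -3042.529488 = 10.293527
y = (-13.426·-5535.275917 − -1450.419546·27.530) / -3042.529488 = -37.549896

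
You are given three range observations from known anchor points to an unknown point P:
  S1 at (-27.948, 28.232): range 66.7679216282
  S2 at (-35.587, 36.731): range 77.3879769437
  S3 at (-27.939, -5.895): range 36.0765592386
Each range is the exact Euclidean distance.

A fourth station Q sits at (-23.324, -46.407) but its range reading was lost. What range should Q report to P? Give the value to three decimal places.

20.105

eq1: (x + 27.948)² + (y − 28.232)² = 66.7679216282²
eq2: (x + 35.587)² + (y − 36.731)² = 77.3879769437²
eq3: (x + 27.939)² + (y + 5.895)² = 36.0765592386²
eq3−eq1, eq3−eq2 (x²,y² cancel):
  -0.018·x + 68.254·y = -2393.639450
  -15.296·x + 85.252·y = -2887.118665
det = -0.018·85.252 − 68.254·-15.296 = 1042.478648
x = (-2393.639450·85.252 − 68.254·-2887.118665) / 1042.478648 = -6.719709
y = (-0.018·-2887.118665 − -2393.639450·-15.296) / 1042.478648 = -35.071357
|P − Q| = √((-6.719709 − -23.324)² + (-35.071357 − -46.407)²) = 20.104708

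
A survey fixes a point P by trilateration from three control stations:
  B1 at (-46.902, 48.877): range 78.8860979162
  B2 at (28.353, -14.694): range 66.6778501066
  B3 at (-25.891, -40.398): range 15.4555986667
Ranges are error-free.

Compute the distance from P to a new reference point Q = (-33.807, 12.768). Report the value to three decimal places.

42.213

eq1: (x + 46.902)² + (y − 48.877)² = 78.8860979162²
eq2: (x − 28.353)² + (y + 14.694)² = 66.6778501066²
eq3: (x + 25.891)² + (y + 40.398)² = 15.4555986667²
eq3−eq1, eq3−eq2 (x²,y² cancel):
  -42.022·x + 178.550·y = -3697.724466
  108.488·x + 51.408·y = -5489.596205
det = -42.022·51.408 − 178.550·108.488 = -21530.799376
x = (-3697.724466·51.408 − 178.550·-5489.596205) / -21530.799376 = -36.695098
y = (-42.022·-5489.596205 − -3697.724466·108.488) / -21530.799376 = -29.345986
|P − Q| = √((-36.695098 − -33.807)² + (-29.345986 − 12.768)²) = 42.212900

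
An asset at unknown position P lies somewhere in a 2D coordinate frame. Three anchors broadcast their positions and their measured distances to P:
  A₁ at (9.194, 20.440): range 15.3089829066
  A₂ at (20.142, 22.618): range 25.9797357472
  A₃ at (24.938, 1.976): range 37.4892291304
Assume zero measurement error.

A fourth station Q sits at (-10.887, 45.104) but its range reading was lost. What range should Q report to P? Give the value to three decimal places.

22.285

eq1: (x − 9.194)² + (y − 20.440)² = 15.3089829066²
eq2: (x − 20.142)² + (y − 22.618)² = 25.9797357472²
eq3: (x − 24.938)² + (y − 1.976)² = 37.4892291304²
eq2−eq3, eq2−eq1 (x²,y² cancel):
  9.592·x − 41.284·y = -1021.961299
  -21.896·x − 4.356·y = 25.630860
det = 9.592·-4.356 − -41.284·-21.896 = -945.737216
x = (-1021.961299·-4.356 − -41.284·25.630860) / -945.737216 = -5.825940
y = (9.592·25.630860 − -1021.961299·-21.896) / -945.737216 = 23.400806
|P − Q| = √((-5.825940 − -10.887)² + (23.400806 − 45.104)²) = 22.285487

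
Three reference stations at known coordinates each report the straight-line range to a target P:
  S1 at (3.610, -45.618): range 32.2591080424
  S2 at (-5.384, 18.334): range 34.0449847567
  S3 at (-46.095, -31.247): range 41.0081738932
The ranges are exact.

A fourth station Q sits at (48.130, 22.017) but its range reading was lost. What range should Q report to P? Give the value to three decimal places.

eq1: (x − 3.610)² + (y + 45.618)² = 32.2591080424²
eq2: (x + 5.384)² + (y − 18.334)² = 34.0449847567²
eq3: (x + 46.095)² + (y + 31.247)² = 41.0081738932²
eq3−eq1, eq3−eq2 (x²,y² cancel):
  99.410·x − 28.742·y = -366.069736
  81.422·x + 99.162·y = -2213.391683
det = 99.410·99.162 − -28.742·81.422 = 12197.925544
x = (-366.069736·99.162 − -28.742·-2213.391683) / 12197.925544 = -8.191353
y = (99.410·-2213.391683 − -366.069736·81.422) / 12197.925544 = -15.595040
|P − Q| = √((-8.191353 − 48.130)² + (-15.595040 − 22.017)²) = 67.725625

67.726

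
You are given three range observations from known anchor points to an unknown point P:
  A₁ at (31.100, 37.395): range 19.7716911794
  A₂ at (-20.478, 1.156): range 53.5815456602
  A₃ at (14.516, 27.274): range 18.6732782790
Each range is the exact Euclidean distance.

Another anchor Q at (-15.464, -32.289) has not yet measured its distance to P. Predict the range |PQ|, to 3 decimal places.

eq1: (x − 31.100)² + (y − 37.395)² = 19.7716911794²
eq2: (x + 20.478)² + (y − 1.156)² = 53.5815456602²
eq3: (x − 14.516)² + (y − 27.274)² = 18.6732782790²
eq1−eq3, eq1−eq2 (x²,y² cancel):
  -33.168·x − 20.242·y = -1368.782243
  -103.156·x − 72.478·y = -4424.973468
det = -33.168·-72.478 − -20.242·-103.156 = 315.866552
x = (-1368.782243·-72.478 − -20.242·-4424.973468) / 315.866552 = 30.507461
y = (-33.168·-4424.973468 − -1368.782243·-103.156) / 315.866552 = 17.632190
|P − Q| = √((30.507461 − -15.464)² + (17.632190 − -32.289)²) = 67.863837

67.864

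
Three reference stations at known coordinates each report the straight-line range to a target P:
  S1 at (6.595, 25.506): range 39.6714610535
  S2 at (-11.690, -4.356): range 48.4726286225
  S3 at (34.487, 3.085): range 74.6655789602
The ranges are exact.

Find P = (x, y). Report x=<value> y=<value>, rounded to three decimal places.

eq1: (x − 6.595)² + (y − 25.506)² = 39.6714610535²
eq2: (x + 11.690)² + (y + 4.356)² = 48.4726286225²
eq3: (x − 34.487)² + (y − 3.085)² = 74.6655789602²
eq2−eq1, eq2−eq3 (x²,y² cancel):
  36.570·x + 59.724·y = 1314.190128
  92.354·x + 14.882·y = -2182.113398
det = 36.570·14.882 − 59.724·92.354 = -4971.515556
x = (1314.190128·14.882 − 59.724·-2182.113398) / -4971.515556 = -30.148215
y = (36.570·-2182.113398 − 1314.190128·92.354) / -4971.515556 = 40.464643

x=-30.148 y=40.465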